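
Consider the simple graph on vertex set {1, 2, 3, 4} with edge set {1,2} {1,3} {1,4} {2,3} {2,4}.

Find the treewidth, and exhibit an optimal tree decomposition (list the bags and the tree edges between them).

Every bag has size at most 3, so the width is 3 − 1 = 2 and tw(G) ≤ 2. On the other hand G contains the 3-clique {1, 2, 3}. A clique must lie in a single bag of any decomposition, so no decomposition can have width below 2. The upper and lower bounds meet at 2, so that is the treewidth.

Treewidth 2.
One such decomposition:
Bags: B1 = {1, 2, 4}  B2 = {1, 2, 3}
Tree: B1–B2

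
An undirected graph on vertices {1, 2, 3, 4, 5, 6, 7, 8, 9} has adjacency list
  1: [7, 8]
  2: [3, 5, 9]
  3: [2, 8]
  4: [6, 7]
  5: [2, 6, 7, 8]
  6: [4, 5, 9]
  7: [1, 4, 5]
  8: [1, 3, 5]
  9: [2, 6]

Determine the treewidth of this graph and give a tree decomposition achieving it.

Every bag has size at most 4, so the width is 4 − 1 = 3 and tw(G) ≤ 3. For the lower bound: the 4 vertex sets {4,6,9}, {2}, {5}, {1,3,7,8} are disjoint, each induces a connected subgraph, and every pair is joined by at least one edge of G. Contracting each set to a single vertex therefore yields K_{4} as a minor, and since treewidth is minor-monotone, tw(G) ≥ tw(K_{4}) = 3. Hence tw(G) = 3 exactly.

Treewidth 3.
One optimal decomposition is:
Bags: B1 = {2, 4, 6, 9}  B2 = {2, 4, 5, 6}  B3 = {2, 4, 5, 7}  B4 = {2, 3, 5, 7}  B5 = {3, 5, 7, 8}  B6 = {1, 3, 7, 8}
Tree: B1–B2, B2–B3, B3–B4, B4–B5, B5–B6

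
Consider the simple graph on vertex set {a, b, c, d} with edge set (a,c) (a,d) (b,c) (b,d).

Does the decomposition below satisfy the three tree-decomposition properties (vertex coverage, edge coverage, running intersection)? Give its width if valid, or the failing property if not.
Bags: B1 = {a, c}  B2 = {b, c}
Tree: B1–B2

No — vertex d appears in no bag.

A tree decomposition must satisfy three properties: every vertex lies in some bag; for every edge, both endpoints lie together in some bag; and for every vertex, the bags containing it form a connected subtree. Here vertex d appears in no bag, so the decomposition is invalid.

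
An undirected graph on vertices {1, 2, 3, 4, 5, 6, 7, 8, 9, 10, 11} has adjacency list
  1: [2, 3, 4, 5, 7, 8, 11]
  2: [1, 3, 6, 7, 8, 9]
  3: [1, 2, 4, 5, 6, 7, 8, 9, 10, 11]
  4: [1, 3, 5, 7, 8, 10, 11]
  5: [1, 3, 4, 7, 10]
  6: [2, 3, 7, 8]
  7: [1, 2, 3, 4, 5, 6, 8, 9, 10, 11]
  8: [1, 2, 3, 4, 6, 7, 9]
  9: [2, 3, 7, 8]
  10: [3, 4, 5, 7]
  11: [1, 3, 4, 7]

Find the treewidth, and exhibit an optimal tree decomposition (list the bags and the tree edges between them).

Each bag holds 5 vertices, so the decomposition has width 4, which upper-bounds the treewidth. Conversely, {1, 2, 3, 7, 8} is a clique of size 5, and the vertices of any clique must share a bag in every tree decomposition; so some bag has ≥ 5 vertices and tw(G) ≥ 4. Therefore the treewidth is 4.

Treewidth 4.
One such decomposition:
Bags: B1 = {1, 2, 3, 7, 8}  B2 = {1, 3, 4, 7, 8}  B3 = {2, 3, 6, 7, 8}  B4 = {1, 3, 4, 7, 11}  B5 = {1, 3, 4, 5, 7}  B6 = {2, 3, 7, 8, 9}  B7 = {3, 4, 5, 7, 10}
Tree: B1–B2, B1–B3, B2–B4, B4–B5, B1–B6, B5–B7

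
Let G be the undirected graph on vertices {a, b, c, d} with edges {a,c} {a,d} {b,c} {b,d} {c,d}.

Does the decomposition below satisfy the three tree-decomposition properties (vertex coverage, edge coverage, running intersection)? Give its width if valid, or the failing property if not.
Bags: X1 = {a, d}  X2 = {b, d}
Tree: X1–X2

No — vertex c appears in no bag.

A tree decomposition must satisfy three properties: every vertex lies in some bag; for every edge, both endpoints lie together in some bag; and for every vertex, the bags containing it form a connected subtree. Here vertex c appears in no bag, so the decomposition is invalid.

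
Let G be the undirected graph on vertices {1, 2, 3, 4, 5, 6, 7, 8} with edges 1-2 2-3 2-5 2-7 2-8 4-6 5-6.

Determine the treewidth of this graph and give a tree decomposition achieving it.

Treewidth 1.
One optimal decomposition is:
Bags: B1 = {2, 5}  B2 = {5, 6}  B3 = {2, 7}  B4 = {4, 6}  B5 = {2, 3}  B6 = {2, 8}  B7 = {1, 2}
Tree: B1–B2, B1–B3, B2–B4, B1–B5, B3–B6, B6–B7

The largest bag has 2 vertices, giving width 1; this decomposition certifies tw(G) ≤ 1. Any graph with an edge has treewidth ≥ 1, and G has the edge 2–5. Combining the bounds, tw(G) = 1.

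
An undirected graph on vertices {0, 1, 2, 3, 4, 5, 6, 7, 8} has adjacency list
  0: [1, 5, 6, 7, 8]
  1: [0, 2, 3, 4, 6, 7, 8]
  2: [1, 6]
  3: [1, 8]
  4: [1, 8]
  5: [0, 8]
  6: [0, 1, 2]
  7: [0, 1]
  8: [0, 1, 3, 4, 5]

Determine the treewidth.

2

A width-2 tree decomposition is:
Bags: B1 = {0, 1, 6}  B2 = {0, 1, 8}  B3 = {0, 1, 7}  B4 = {1, 4, 8}  B5 = {1, 3, 8}  B6 = {1, 2, 6}  B7 = {0, 5, 8}
Tree: B1–B2, B1–B3, B2–B4, B2–B5, B1–B6, B2–B7
Each bag holds 3 vertices, so the decomposition has width 2, which upper-bounds the treewidth. Conversely, {0, 1, 8} is a clique of size 3, and the vertices of any clique must share a bag in every tree decomposition; so some bag has ≥ 3 vertices and tw(G) ≥ 2. Therefore the treewidth is 2.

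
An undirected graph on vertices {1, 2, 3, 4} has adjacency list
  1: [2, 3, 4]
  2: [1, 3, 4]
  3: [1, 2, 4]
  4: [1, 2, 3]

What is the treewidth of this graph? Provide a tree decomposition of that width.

With just one bag of size 4, the width is 4 − 1 = 3, so tw(G) ≤ 3. Conversely, {1, 2, 3, 4} is a clique of size 4, and the vertices of any clique must share a bag in every tree decomposition; so some bag has ≥ 4 vertices and tw(G) ≥ 3. Combining the bounds, tw(G) = 3.

Treewidth 3.
One optimal decomposition is:
Bags: B1 = {1, 2, 3, 4}
Tree: (single bag)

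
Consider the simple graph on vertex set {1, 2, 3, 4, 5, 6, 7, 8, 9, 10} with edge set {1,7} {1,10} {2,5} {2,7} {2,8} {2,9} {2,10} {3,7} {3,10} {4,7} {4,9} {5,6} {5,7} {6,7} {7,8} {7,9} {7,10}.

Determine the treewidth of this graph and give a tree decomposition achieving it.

Treewidth 2.
One optimal decomposition is:
Bags: B1 = {2, 7, 10}  B2 = {2, 7, 8}  B3 = {2, 5, 7}  B4 = {3, 7, 10}  B5 = {2, 7, 9}  B6 = {4, 7, 9}  B7 = {1, 7, 10}  B8 = {5, 6, 7}
Tree: B1–B2, B1–B3, B1–B4, B3–B5, B5–B6, B4–B7, B3–B8

Each bag holds 3 vertices, so the decomposition has width 2, which upper-bounds the treewidth. For the lower bound, the 3 vertices {1, 7, 10} are pairwise adjacent, and any tree decomposition puts a clique entirely inside one bag — forcing width ≥ 2. The upper and lower bounds meet at 2, so that is the treewidth.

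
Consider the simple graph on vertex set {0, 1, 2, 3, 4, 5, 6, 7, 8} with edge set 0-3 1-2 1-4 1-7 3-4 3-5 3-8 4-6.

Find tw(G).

1

A width-1 tree decomposition is:
Bags: B1 = {3, 4}  B2 = {1, 4}  B3 = {3, 5}  B4 = {4, 6}  B5 = {1, 2}  B6 = {0, 3}  B7 = {1, 7}  B8 = {3, 8}
Tree: B1–B2, B1–B3, B1–B4, B2–B5, B1–B6, B5–B7, B3–B8
Each bag holds 2 vertices, so the decomposition has width 1, which upper-bounds the treewidth. Since G has at least one edge (e.g. 4–3), it is not an edgeless graph, so tw(G) ≥ 1. Therefore the treewidth is 1.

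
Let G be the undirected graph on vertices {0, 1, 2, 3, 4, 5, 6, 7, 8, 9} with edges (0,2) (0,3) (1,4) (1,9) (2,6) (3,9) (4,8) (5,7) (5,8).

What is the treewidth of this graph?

1

A width-1 tree decomposition is:
Bags: B1 = {2, 6}  B2 = {0, 2}  B3 = {0, 3}  B4 = {3, 9}  B5 = {1, 9}  B6 = {1, 4}  B7 = {4, 8}  B8 = {5, 8}  B9 = {5, 7}
Tree: B1–B2, B2–B3, B3–B4, B4–B5, B5–B6, B6–B7, B7–B8, B8–B9
Each bag holds 2 vertices, so the decomposition has width 1, which upper-bounds the treewidth. G has an edge, so its treewidth is at least 1. The upper and lower bounds meet at 1, so that is the treewidth.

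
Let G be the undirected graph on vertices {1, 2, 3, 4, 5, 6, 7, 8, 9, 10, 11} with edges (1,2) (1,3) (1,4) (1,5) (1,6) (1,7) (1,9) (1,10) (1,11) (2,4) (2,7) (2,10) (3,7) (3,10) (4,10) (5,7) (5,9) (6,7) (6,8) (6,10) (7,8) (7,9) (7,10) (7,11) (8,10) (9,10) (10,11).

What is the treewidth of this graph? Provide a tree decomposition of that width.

Treewidth 3.
One optimal decomposition is:
Bags: B1 = {1, 6, 7, 10}  B2 = {1, 2, 7, 10}  B3 = {1, 2, 4, 10}  B4 = {1, 7, 10, 11}  B5 = {1, 7, 9, 10}  B6 = {6, 7, 8, 10}  B7 = {1, 3, 7, 10}  B8 = {1, 5, 7, 9}
Tree: B1–B2, B2–B3, B2–B4, B2–B5, B1–B6, B5–B7, B5–B8

Each bag holds 4 vertices, so the decomposition has width 3, which upper-bounds the treewidth. For the lower bound, the 4 vertices {6, 7, 8, 10} are pairwise adjacent, and any tree decomposition puts a clique entirely inside one bag — forcing width ≥ 3. Hence tw(G) = 3 exactly.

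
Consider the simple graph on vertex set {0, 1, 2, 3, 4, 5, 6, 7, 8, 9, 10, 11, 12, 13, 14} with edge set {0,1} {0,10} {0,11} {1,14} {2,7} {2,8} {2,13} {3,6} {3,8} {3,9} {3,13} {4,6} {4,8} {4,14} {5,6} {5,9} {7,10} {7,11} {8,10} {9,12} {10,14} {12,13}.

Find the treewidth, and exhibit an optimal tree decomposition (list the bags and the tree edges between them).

Treewidth 3.
Bags: B1 = {5, 6, 9, 12}  B2 = {3, 6, 9, 12}  B3 = {3, 6, 12, 13}  B4 = {3, 4, 6, 13}  B5 = {3, 4, 8, 13}  B6 = {2, 4, 8, 13}  B7 = {2, 4, 8, 14}  B8 = {2, 8, 10, 14}  B9 = {2, 7, 10, 14}  B10 = {1, 7, 10, 14}  B11 = {0, 1, 7, 10}  B12 = {0, 1, 7, 11}
Tree: B1–B2, B2–B3, B3–B4, B4–B5, B5–B6, B6–B7, B7–B8, B8–B9, B9–B10, B10–B11, B11–B12

Every bag has size at most 4, so the width is 4 − 1 = 3 and tw(G) ≤ 3. For the lower bound: the 4 vertex sets {5,9,12}, {6}, {3}, {2,4,8,13} are disjoint, each induces a connected subgraph, and every pair is joined by at least one edge of G. Contracting each set to a single vertex therefore yields K_{4} as a minor, and since treewidth is minor-monotone, tw(G) ≥ tw(K_{4}) = 3. Therefore the treewidth is 3.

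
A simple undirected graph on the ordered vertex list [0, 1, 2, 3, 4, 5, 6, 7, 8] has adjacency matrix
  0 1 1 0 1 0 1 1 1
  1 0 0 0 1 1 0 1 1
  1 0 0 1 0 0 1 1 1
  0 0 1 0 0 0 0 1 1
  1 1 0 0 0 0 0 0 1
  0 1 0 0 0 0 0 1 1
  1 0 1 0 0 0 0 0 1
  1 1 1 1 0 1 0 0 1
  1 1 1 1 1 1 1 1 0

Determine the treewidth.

A width-3 tree decomposition is:
Bags: B1 = {0, 1, 7, 8}  B2 = {0, 2, 7, 8}  B3 = {0, 2, 6, 8}  B4 = {2, 3, 7, 8}  B5 = {1, 5, 7, 8}  B6 = {0, 1, 4, 8}
Tree: B1–B2, B2–B3, B2–B4, B1–B5, B1–B6
Each bag holds 4 vertices, so the decomposition has width 3, which upper-bounds the treewidth. On the other hand G contains the 4-clique {0, 1, 4, 8}. A clique must lie in a single bag of any decomposition, so no decomposition can have width below 3. Combining the bounds, tw(G) = 3.

3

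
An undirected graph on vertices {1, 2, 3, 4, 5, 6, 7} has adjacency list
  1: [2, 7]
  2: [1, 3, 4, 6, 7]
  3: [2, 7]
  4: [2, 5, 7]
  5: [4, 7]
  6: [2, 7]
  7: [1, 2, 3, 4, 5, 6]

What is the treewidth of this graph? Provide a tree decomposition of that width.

The largest bag has 3 vertices, giving width 2; this decomposition certifies tw(G) ≤ 2. For the lower bound, the 3 vertices {1, 2, 7} are pairwise adjacent, and any tree decomposition puts a clique entirely inside one bag — forcing width ≥ 2. Therefore the treewidth is 2.

Treewidth 2.
One optimal decomposition is:
Bags: B1 = {1, 2, 7}  B2 = {2, 3, 7}  B3 = {2, 4, 7}  B4 = {4, 5, 7}  B5 = {2, 6, 7}
Tree: B1–B2, B2–B3, B3–B4, B2–B5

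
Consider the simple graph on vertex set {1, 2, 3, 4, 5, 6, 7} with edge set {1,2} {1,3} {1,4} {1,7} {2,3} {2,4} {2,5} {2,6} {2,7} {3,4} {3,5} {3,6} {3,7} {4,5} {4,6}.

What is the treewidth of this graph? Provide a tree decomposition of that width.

Treewidth 3.
Bags: B1 = {1, 2, 3, 4}  B2 = {2, 3, 4, 6}  B3 = {2, 3, 4, 5}  B4 = {1, 2, 3, 7}
Tree: B1–B2, B1–B3, B1–B4

Each bag holds 4 vertices, so the decomposition has width 3, which upper-bounds the treewidth. For the lower bound, the 4 vertices {1, 2, 3, 4} are pairwise adjacent, and any tree decomposition puts a clique entirely inside one bag — forcing width ≥ 3. Combining the bounds, tw(G) = 3.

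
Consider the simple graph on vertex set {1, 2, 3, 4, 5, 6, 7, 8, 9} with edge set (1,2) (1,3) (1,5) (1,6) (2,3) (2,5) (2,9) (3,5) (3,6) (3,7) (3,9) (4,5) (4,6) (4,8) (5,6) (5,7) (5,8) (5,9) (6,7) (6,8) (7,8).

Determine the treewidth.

3

A width-3 tree decomposition is:
Bags: B1 = {1, 2, 3, 5}  B2 = {1, 3, 5, 6}  B3 = {3, 5, 6, 7}  B4 = {5, 6, 7, 8}  B5 = {2, 3, 5, 9}  B6 = {4, 5, 6, 8}
Tree: B1–B2, B2–B3, B3–B4, B1–B5, B4–B6
The largest bag has 4 vertices, giving width 3; this decomposition certifies tw(G) ≤ 3. On the other hand G contains the 4-clique {4, 5, 6, 8}. A clique must lie in a single bag of any decomposition, so no decomposition can have width below 3. Hence tw(G) = 3 exactly.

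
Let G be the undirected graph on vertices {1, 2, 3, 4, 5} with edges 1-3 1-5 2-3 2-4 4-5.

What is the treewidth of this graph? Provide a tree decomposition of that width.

Treewidth 2.
One optimal decomposition is:
Bags: B1 = {1, 4, 5}  B2 = {1, 3, 4}  B3 = {2, 3, 4}
Tree: B1–B2, B2–B3

The largest bag has 3 vertices, giving width 2; this decomposition certifies tw(G) ≤ 2. Since 4–5–1–3–2–4 is a cycle in G, G is not acyclic. Forests are exactly the graphs of treewidth ≤ 1, so tw(G) ≥ 2. The upper and lower bounds meet at 2, so that is the treewidth.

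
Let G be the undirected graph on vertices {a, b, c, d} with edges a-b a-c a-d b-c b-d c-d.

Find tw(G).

A width-3 tree decomposition is:
Bags: B1 = {a, b, c, d}
Tree: (single bag)
A single bag containing all 4 vertices is trivially a valid decomposition of width 3. On the other hand G contains the 4-clique {a, b, c, d}. A clique must lie in a single bag of any decomposition, so no decomposition can have width below 3. The upper and lower bounds meet at 3, so that is the treewidth.

3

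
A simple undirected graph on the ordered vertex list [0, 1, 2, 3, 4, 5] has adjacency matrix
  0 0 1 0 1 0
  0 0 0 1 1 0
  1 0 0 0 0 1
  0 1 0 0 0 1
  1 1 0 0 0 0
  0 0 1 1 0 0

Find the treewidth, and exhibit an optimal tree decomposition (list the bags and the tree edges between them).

The largest bag has 3 vertices, giving width 2; this decomposition certifies tw(G) ≤ 2. The edges 2–0–4–1–3–5–2 form a cycle, so G is not a tree and its treewidth is at least 2. The upper and lower bounds meet at 2, so that is the treewidth.

Treewidth 2.
One optimal decomposition is:
Bags: B1 = {0, 2, 4}  B2 = {1, 2, 4}  B3 = {1, 2, 3}  B4 = {2, 3, 5}
Tree: B1–B2, B2–B3, B3–B4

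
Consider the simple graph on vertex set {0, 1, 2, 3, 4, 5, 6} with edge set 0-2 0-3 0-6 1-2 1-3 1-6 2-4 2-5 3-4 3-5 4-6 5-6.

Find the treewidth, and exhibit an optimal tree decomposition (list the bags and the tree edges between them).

Each bag holds 4 vertices, so the decomposition has width 3, which upper-bounds the treewidth. For the lower bound: the 4 vertex sets {3,4}, {1,2}, {6}, {5} are disjoint, each induces a connected subgraph, and every pair is joined by at least one edge of G. Contracting each set to a single vertex therefore yields K_{4} as a minor, and since treewidth is minor-monotone, tw(G) ≥ tw(K_{4}) = 3. Therefore the treewidth is 3.

Treewidth 3.
Bags: B1 = {2, 3, 4, 6}  B2 = {1, 2, 3, 6}  B3 = {2, 3, 5, 6}  B4 = {0, 2, 3, 6}
Tree: B1–B2, B2–B3, B3–B4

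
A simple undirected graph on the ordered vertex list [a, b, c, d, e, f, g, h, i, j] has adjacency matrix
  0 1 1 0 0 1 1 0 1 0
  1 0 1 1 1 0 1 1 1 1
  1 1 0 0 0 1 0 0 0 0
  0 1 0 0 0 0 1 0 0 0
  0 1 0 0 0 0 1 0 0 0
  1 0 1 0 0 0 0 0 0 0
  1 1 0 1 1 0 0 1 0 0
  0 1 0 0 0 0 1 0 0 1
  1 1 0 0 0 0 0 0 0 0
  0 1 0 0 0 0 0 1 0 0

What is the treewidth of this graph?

A width-2 tree decomposition is:
Bags: B1 = {a, b, c}  B2 = {a, b, g}  B3 = {b, e, g}  B4 = {b, g, h}  B5 = {a, b, i}  B6 = {a, c, f}  B7 = {b, h, j}  B8 = {b, d, g}
Tree: B1–B2, B2–B3, B3–B4, B2–B5, B1–B6, B4–B7, B3–B8
The largest bag has 3 vertices, giving width 2; this decomposition certifies tw(G) ≤ 2. On the other hand G contains the 3-clique {a, c, f}. A clique must lie in a single bag of any decomposition, so no decomposition can have width below 2. The upper and lower bounds meet at 2, so that is the treewidth.

2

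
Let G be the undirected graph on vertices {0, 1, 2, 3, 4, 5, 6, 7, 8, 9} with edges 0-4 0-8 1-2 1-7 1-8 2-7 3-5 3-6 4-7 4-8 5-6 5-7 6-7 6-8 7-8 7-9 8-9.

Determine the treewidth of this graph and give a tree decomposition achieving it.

Treewidth 2.
One such decomposition:
Bags: B1 = {1, 2, 7}  B2 = {1, 7, 8}  B3 = {4, 7, 8}  B4 = {6, 7, 8}  B5 = {5, 6, 7}  B6 = {0, 4, 8}  B7 = {3, 5, 6}  B8 = {7, 8, 9}
Tree: B1–B2, B2–B3, B2–B4, B4–B5, B3–B6, B5–B7, B2–B8

Each bag holds 3 vertices, so the decomposition has width 2, which upper-bounds the treewidth. Conversely, {0, 4, 8} is a clique of size 3, and the vertices of any clique must share a bag in every tree decomposition; so some bag has ≥ 3 vertices and tw(G) ≥ 2. The upper and lower bounds meet at 2, so that is the treewidth.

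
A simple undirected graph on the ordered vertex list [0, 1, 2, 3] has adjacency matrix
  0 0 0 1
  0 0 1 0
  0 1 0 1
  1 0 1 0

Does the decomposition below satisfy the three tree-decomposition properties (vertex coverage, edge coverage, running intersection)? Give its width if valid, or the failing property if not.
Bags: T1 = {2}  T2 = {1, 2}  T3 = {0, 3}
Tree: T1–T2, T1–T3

No — edge (3,2) lies in no bag.

A tree decomposition must satisfy three properties: every vertex lies in some bag; for every edge, both endpoints lie together in some bag; and for every vertex, the bags containing it form a connected subtree. Here edge (3,2) lies in no bag, so the decomposition is invalid.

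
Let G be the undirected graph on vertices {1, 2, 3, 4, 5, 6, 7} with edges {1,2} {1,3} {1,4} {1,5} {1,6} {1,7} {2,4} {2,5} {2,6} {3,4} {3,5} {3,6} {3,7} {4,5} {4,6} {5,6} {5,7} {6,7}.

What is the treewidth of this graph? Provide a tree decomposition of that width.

The largest bag has 5 vertices, giving width 4; this decomposition certifies tw(G) ≤ 4. For the lower bound, the 5 vertices {1, 2, 4, 5, 6} are pairwise adjacent, and any tree decomposition puts a clique entirely inside one bag — forcing width ≥ 4. Therefore the treewidth is 4.

Treewidth 4.
One optimal decomposition is:
Bags: B1 = {1, 3, 4, 5, 6}  B2 = {1, 3, 5, 6, 7}  B3 = {1, 2, 4, 5, 6}
Tree: B1–B2, B1–B3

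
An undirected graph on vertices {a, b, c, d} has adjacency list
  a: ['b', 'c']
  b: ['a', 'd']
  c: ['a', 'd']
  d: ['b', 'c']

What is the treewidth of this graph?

A width-2 tree decomposition is:
Bags: B1 = {a, c, d}  B2 = {a, b, d}
Tree: B1–B2
Every bag has size at most 3, so the width is 3 − 1 = 2 and tw(G) ≤ 2. For the lower bound, G contains the cycle a–c–d–b–a, so G is not a forest; only forests have treewidth ≤ 1, hence tw(G) ≥ 2. The upper and lower bounds meet at 2, so that is the treewidth.

2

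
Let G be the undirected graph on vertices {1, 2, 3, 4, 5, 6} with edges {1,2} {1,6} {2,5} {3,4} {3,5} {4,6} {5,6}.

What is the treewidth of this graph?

A width-2 tree decomposition is:
Bags: B1 = {3, 4, 6}  B2 = {3, 5, 6}  B3 = {1, 5, 6}  B4 = {1, 2, 5}
Tree: B1–B2, B2–B3, B3–B4
The largest bag has 3 vertices, giving width 2; this decomposition certifies tw(G) ≤ 2. Since 4–3–5–6–4 is a cycle in G, G is not acyclic. Forests are exactly the graphs of treewidth ≤ 1, so tw(G) ≥ 2. Combining the bounds, tw(G) = 2.

2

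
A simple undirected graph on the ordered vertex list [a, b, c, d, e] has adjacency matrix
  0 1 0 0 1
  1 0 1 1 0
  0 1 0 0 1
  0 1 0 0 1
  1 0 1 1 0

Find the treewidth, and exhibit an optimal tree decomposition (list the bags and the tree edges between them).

Treewidth 2.
One optimal decomposition is:
Bags: B1 = {b, d, e}  B2 = {a, b, e}  B3 = {b, c, e}
Tree: B1–B2, B2–B3

The largest bag has 3 vertices, giving width 2; this decomposition certifies tw(G) ≤ 2. For the lower bound, G contains the cycle b–d–e–a–b, so G is not a forest; only forests have treewidth ≤ 1, hence tw(G) ≥ 2. Hence tw(G) = 2 exactly.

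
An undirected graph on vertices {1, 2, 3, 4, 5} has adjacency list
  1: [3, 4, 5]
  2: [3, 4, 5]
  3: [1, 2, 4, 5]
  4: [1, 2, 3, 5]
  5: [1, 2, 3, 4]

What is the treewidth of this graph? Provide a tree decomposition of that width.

Every bag has size at most 4, so the width is 4 − 1 = 3 and tw(G) ≤ 3. For the lower bound, the 4 vertices {1, 3, 4, 5} are pairwise adjacent, and any tree decomposition puts a clique entirely inside one bag — forcing width ≥ 3. Therefore the treewidth is 3.

Treewidth 3.
One such decomposition:
Bags: B1 = {1, 3, 4, 5}  B2 = {2, 3, 4, 5}
Tree: B1–B2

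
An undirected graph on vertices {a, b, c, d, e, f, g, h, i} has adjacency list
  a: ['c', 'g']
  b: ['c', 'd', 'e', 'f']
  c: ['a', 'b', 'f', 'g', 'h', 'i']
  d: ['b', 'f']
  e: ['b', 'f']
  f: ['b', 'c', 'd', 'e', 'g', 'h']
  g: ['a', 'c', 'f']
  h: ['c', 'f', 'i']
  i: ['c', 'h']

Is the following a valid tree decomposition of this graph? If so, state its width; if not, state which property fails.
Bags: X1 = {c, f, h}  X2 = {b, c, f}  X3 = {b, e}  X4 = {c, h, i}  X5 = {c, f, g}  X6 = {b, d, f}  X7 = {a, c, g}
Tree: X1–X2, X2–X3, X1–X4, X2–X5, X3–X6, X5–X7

A tree decomposition must satisfy three properties: every vertex lies in some bag; for every edge, both endpoints lie together in some bag; and for every vertex, the bags containing it form a connected subtree. Here edge (f,e) lies in no bag, so the decomposition is invalid.

No — edge (f,e) lies in no bag.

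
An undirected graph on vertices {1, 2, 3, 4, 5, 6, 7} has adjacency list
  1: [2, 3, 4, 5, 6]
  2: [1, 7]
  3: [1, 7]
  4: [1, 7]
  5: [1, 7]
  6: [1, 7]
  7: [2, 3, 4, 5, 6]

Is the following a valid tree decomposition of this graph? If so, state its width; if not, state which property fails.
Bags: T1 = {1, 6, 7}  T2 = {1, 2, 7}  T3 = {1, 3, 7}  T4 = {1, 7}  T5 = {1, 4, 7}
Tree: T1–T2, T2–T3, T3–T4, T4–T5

No — vertex 5 appears in no bag.

A tree decomposition must satisfy three properties: every vertex lies in some bag; for every edge, both endpoints lie together in some bag; and for every vertex, the bags containing it form a connected subtree. Here vertex 5 appears in no bag, so the decomposition is invalid.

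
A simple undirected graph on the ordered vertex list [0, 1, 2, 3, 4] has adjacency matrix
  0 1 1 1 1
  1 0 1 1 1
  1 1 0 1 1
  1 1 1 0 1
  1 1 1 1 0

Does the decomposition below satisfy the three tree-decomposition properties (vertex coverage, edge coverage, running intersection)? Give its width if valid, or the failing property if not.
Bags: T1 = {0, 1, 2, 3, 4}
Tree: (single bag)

Yes; width 4.

Every vertex of G appears in some bag (union = {0, 1, 2, 3, 4}); every edge is covered by a bag; and for each vertex v the set of bags containing v is connected in the bag tree. The decomposition is therefore valid. The largest bag has 5 vertices, so the width is 4.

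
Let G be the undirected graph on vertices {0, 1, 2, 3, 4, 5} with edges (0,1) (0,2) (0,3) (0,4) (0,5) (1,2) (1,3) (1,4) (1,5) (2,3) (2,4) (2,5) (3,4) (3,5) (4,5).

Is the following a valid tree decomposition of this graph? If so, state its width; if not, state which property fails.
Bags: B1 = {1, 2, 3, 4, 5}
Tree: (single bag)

No — vertex 0 appears in no bag.

A tree decomposition must satisfy three properties: every vertex lies in some bag; for every edge, both endpoints lie together in some bag; and for every vertex, the bags containing it form a connected subtree. Here vertex 0 appears in no bag, so the decomposition is invalid.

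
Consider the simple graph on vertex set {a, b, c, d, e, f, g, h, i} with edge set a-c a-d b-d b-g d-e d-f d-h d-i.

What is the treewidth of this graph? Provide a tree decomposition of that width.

Every bag has size at most 2, so the width is 2 − 1 = 1 and tw(G) ≤ 1. Since G has at least one edge (e.g. a–c), it is not an edgeless graph, so tw(G) ≥ 1. Hence tw(G) = 1 exactly.

Treewidth 1.
One optimal decomposition is:
Bags: B1 = {a, c}  B2 = {a, d}  B3 = {d, f}  B4 = {d, e}  B5 = {d, i}  B6 = {d, h}  B7 = {b, d}  B8 = {b, g}
Tree: B1–B2, B2–B3, B3–B4, B4–B5, B2–B6, B4–B7, B7–B8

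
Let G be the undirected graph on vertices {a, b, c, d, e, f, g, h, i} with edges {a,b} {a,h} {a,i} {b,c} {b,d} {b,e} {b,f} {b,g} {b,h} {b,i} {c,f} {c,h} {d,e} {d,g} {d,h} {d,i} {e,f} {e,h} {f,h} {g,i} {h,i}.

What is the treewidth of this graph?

A width-3 tree decomposition is:
Bags: B1 = {b, d, e, h}  B2 = {b, d, h, i}  B3 = {b, d, g, i}  B4 = {b, e, f, h}  B5 = {a, b, h, i}  B6 = {b, c, f, h}
Tree: B1–B2, B2–B3, B1–B4, B2–B5, B4–B6
Every bag has size at most 4, so the width is 4 − 1 = 3 and tw(G) ≤ 3. On the other hand G contains the 4-clique {b, d, g, i}. A clique must lie in a single bag of any decomposition, so no decomposition can have width below 3. The upper and lower bounds meet at 3, so that is the treewidth.

3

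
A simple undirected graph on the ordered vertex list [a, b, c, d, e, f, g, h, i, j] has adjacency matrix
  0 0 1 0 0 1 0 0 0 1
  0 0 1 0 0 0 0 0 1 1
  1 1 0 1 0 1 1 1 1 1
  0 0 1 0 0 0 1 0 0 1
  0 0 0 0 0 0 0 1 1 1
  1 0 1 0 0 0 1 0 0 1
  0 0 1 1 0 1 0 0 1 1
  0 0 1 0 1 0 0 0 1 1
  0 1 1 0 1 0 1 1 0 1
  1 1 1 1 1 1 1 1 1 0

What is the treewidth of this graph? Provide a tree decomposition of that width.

Each bag holds 4 vertices, so the decomposition has width 3, which upper-bounds the treewidth. For the lower bound, the 4 vertices {e, h, i, j} are pairwise adjacent, and any tree decomposition puts a clique entirely inside one bag — forcing width ≥ 3. Hence tw(G) = 3 exactly.

Treewidth 3.
Bags: B1 = {c, g, i, j}  B2 = {c, f, g, j}  B3 = {c, d, g, j}  B4 = {a, c, f, j}  B5 = {c, h, i, j}  B6 = {b, c, i, j}  B7 = {e, h, i, j}
Tree: B1–B2, B1–B3, B2–B4, B1–B5, B1–B6, B5–B7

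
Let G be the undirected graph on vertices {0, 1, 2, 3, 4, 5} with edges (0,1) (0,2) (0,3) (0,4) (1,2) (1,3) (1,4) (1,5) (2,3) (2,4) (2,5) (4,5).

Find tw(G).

3

A width-3 tree decomposition is:
Bags: B1 = {1, 2, 4, 5}  B2 = {0, 1, 2, 4}  B3 = {0, 1, 2, 3}
Tree: B1–B2, B2–B3
Each bag holds 4 vertices, so the decomposition has width 3, which upper-bounds the treewidth. On the other hand G contains the 4-clique {0, 1, 2, 3}. A clique must lie in a single bag of any decomposition, so no decomposition can have width below 3. The upper and lower bounds meet at 3, so that is the treewidth.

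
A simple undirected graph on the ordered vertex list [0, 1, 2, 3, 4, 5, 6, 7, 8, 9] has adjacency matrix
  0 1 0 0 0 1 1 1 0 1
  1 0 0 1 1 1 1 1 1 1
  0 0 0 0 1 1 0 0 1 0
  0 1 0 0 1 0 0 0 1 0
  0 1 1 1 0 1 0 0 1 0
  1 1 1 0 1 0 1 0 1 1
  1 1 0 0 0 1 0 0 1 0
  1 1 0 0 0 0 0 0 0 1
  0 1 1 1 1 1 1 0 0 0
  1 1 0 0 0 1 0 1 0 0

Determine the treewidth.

A width-3 tree decomposition is:
Bags: B1 = {1, 5, 6, 8}  B2 = {0, 1, 5, 6}  B3 = {0, 1, 5, 9}  B4 = {1, 4, 5, 8}  B5 = {0, 1, 7, 9}  B6 = {2, 4, 5, 8}  B7 = {1, 3, 4, 8}
Tree: B1–B2, B2–B3, B1–B4, B3–B5, B4–B6, B4–B7
Every bag has size at most 4, so the width is 4 − 1 = 3 and tw(G) ≤ 3. On the other hand G contains the 4-clique {1, 3, 4, 8}. A clique must lie in a single bag of any decomposition, so no decomposition can have width below 3. Therefore the treewidth is 3.

3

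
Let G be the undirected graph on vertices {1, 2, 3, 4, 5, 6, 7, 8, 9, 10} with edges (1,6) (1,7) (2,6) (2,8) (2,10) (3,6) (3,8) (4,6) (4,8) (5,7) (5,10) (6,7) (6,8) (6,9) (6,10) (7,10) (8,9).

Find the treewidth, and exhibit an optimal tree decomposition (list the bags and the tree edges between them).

Each bag holds 3 vertices, so the decomposition has width 2, which upper-bounds the treewidth. Conversely, {5, 7, 10} is a clique of size 3, and the vertices of any clique must share a bag in every tree decomposition; so some bag has ≥ 3 vertices and tw(G) ≥ 2. The upper and lower bounds meet at 2, so that is the treewidth.

Treewidth 2.
One such decomposition:
Bags: B1 = {2, 6, 10}  B2 = {2, 6, 8}  B3 = {3, 6, 8}  B4 = {4, 6, 8}  B5 = {6, 8, 9}  B6 = {6, 7, 10}  B7 = {5, 7, 10}  B8 = {1, 6, 7}
Tree: B1–B2, B2–B3, B2–B4, B2–B5, B1–B6, B6–B7, B6–B8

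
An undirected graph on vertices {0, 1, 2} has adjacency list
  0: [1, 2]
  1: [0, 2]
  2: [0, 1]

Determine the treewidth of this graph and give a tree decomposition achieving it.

Treewidth 2.
One optimal decomposition is:
Bags: B1 = {0, 1, 2}
Tree: (single bag)

A single bag containing all 3 vertices is trivially a valid decomposition of width 2. On the other hand G contains the 3-clique {0, 1, 2}. A clique must lie in a single bag of any decomposition, so no decomposition can have width below 2. Hence tw(G) = 2 exactly.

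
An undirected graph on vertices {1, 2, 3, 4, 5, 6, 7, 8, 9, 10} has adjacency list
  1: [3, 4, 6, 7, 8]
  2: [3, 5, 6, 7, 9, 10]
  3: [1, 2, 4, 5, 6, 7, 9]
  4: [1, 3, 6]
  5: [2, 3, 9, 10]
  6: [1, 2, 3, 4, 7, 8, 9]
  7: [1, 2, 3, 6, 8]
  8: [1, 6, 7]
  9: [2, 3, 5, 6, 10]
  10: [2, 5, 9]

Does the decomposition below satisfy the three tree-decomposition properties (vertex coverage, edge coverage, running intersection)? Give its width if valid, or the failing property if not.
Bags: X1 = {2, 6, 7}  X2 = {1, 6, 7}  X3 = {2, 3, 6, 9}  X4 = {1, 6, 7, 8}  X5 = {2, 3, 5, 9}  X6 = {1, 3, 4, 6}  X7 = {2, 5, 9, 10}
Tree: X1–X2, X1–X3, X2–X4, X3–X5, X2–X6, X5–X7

A tree decomposition must satisfy three properties: every vertex lies in some bag; for every edge, both endpoints lie together in some bag; and for every vertex, the bags containing it form a connected subtree. Here edge (3,7) lies in no bag, so the decomposition is invalid.

No — edge (3,7) lies in no bag.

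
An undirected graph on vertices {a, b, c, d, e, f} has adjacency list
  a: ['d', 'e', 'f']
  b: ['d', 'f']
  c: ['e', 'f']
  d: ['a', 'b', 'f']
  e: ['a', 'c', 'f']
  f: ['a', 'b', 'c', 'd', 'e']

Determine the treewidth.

A width-2 tree decomposition is:
Bags: B1 = {a, d, f}  B2 = {a, e, f}  B3 = {b, d, f}  B4 = {c, e, f}
Tree: B1–B2, B1–B3, B2–B4
The largest bag has 3 vertices, giving width 2; this decomposition certifies tw(G) ≤ 2. On the other hand G contains the 3-clique {a, d, f}. A clique must lie in a single bag of any decomposition, so no decomposition can have width below 2. Hence tw(G) = 2 exactly.

2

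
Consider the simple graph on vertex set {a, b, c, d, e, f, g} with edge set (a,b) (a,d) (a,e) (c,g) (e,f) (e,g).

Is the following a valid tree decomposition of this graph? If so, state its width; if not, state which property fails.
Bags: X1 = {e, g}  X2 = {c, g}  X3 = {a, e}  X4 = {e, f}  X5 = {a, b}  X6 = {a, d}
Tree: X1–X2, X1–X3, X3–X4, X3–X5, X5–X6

Yes; width 1.

Vertex coverage: the bags together contain {a, b, c, d, e, f, g}, the full vertex set. Edge coverage: each edge of G has both endpoints in at least one bag. Running intersection: for every vertex, the bags containing it form a connected subtree. All three properties hold, so this is a valid tree decomposition of width max|bag| − 1 = 1, and hence tw(G) ≤ 1.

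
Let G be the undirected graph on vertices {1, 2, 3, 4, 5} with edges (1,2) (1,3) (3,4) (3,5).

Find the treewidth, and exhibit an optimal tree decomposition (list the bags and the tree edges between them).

The largest bag has 2 vertices, giving width 1; this decomposition certifies tw(G) ≤ 1. G has an edge, so its treewidth is at least 1. Therefore the treewidth is 1.

Treewidth 1.
One optimal decomposition is:
Bags: B1 = {1, 3}  B2 = {3, 4}  B3 = {1, 2}  B4 = {3, 5}
Tree: B1–B2, B1–B3, B1–B4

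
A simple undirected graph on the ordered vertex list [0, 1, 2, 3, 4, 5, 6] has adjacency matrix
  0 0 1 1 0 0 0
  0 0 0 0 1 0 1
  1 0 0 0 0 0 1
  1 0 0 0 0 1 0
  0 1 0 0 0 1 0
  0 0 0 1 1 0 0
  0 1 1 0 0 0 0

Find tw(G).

A width-2 tree decomposition is:
Bags: B1 = {1, 4, 6}  B2 = {2, 4, 6}  B3 = {0, 2, 4}  B4 = {0, 3, 4}  B5 = {3, 4, 5}
Tree: B1–B2, B2–B3, B3–B4, B4–B5
Every bag has size at most 3, so the width is 3 − 1 = 2 and tw(G) ≤ 2. The edges 4–1–6–2–0–3–5–4 form a cycle, so G is not a tree and its treewidth is at least 2. Therefore the treewidth is 2.

2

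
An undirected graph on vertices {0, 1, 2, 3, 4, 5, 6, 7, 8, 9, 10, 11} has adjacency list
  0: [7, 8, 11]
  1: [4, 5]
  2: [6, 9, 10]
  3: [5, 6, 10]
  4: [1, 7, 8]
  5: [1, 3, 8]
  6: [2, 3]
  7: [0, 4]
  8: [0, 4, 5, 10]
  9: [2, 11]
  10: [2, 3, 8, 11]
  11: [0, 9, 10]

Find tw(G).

3

A width-3 tree decomposition is:
Bags: B1 = {0, 1, 4, 7}  B2 = {0, 1, 4, 8}  B3 = {0, 1, 5, 8}  B4 = {0, 5, 8, 11}  B5 = {5, 8, 10, 11}  B6 = {3, 5, 10, 11}  B7 = {3, 9, 10, 11}  B8 = {2, 3, 9, 10}  B9 = {2, 3, 6, 9}
Tree: B1–B2, B2–B3, B3–B4, B4–B5, B5–B6, B6–B7, B7–B8, B8–B9
The largest bag has 4 vertices, giving width 3; this decomposition certifies tw(G) ≤ 3. For the lower bound: the 4 vertex sets {1,4,7}, {0}, {8}, {3,5,10,11} are disjoint, each induces a connected subgraph, and every pair is joined by at least one edge of G. Contracting each set to a single vertex therefore yields K_{4} as a minor, and since treewidth is minor-monotone, tw(G) ≥ tw(K_{4}) = 3. Therefore the treewidth is 3.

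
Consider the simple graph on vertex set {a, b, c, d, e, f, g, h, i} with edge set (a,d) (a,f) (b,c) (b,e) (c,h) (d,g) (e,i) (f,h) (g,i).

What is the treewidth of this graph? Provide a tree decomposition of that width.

Treewidth 2.
One such decomposition:
Bags: B1 = {d, g, i}  B2 = {d, e, i}  B3 = {b, d, e}  B4 = {b, c, d}  B5 = {c, d, h}  B6 = {d, f, h}  B7 = {a, d, f}
Tree: B1–B2, B2–B3, B3–B4, B4–B5, B5–B6, B6–B7

Every bag has size at most 3, so the width is 3 − 1 = 2 and tw(G) ≤ 2. Since d–g–i–e–b–c–h–f–a–d is a cycle in G, G is not acyclic. Forests are exactly the graphs of treewidth ≤ 1, so tw(G) ≥ 2. Combining the bounds, tw(G) = 2.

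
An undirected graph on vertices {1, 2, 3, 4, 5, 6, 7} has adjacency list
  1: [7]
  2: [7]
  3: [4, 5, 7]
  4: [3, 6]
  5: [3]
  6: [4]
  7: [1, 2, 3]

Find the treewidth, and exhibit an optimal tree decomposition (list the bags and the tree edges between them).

Treewidth 1.
One such decomposition:
Bags: B1 = {3, 7}  B2 = {3, 5}  B3 = {3, 4}  B4 = {1, 7}  B5 = {4, 6}  B6 = {2, 7}
Tree: B1–B2, B2–B3, B1–B4, B3–B5, B4–B6

Each bag holds 2 vertices, so the decomposition has width 1, which upper-bounds the treewidth. G has an edge, so its treewidth is at least 1. Combining the bounds, tw(G) = 1.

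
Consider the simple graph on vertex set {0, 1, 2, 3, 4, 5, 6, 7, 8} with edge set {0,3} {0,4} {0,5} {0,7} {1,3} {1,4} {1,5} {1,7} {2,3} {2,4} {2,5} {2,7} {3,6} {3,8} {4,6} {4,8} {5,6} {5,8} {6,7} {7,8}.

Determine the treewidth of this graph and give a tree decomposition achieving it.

Treewidth 4.
One optimal decomposition is:
Bags: B1 = {2, 3, 4, 5, 7}  B2 = {0, 3, 4, 5, 7}  B3 = {3, 4, 5, 7, 8}  B4 = {1, 3, 4, 5, 7}  B5 = {3, 4, 5, 6, 7}
Tree: B1–B2, B2–B3, B3–B4, B4–B5

Each bag holds 5 vertices, so the decomposition has width 4, which upper-bounds the treewidth. For the lower bound: the 5 vertex sets {2,3}, {0,4}, {5,8}, {7}, {1} are disjoint, each induces a connected subgraph, and every pair is joined by at least one edge of G. Contracting each set to a single vertex therefore yields K_{5} as a minor, and since treewidth is minor-monotone, tw(G) ≥ tw(K_{5}) = 4. Hence tw(G) = 4 exactly.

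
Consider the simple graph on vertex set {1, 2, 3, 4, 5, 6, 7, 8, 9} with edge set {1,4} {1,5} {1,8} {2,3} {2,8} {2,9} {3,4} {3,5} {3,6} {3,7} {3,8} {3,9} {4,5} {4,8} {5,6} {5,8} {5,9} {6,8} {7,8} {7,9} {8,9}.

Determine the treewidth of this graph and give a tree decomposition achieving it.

The largest bag has 4 vertices, giving width 3; this decomposition certifies tw(G) ≤ 3. Conversely, {1, 4, 5, 8} is a clique of size 4, and the vertices of any clique must share a bag in every tree decomposition; so some bag has ≥ 4 vertices and tw(G) ≥ 3. Combining the bounds, tw(G) = 3.

Treewidth 3.
One optimal decomposition is:
Bags: B1 = {3, 5, 8, 9}  B2 = {3, 7, 8, 9}  B3 = {3, 4, 5, 8}  B4 = {1, 4, 5, 8}  B5 = {3, 5, 6, 8}  B6 = {2, 3, 8, 9}
Tree: B1–B2, B1–B3, B3–B4, B3–B5, B2–B6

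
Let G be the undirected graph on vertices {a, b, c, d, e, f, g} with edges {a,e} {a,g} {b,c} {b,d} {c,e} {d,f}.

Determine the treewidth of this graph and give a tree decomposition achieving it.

Each bag holds 2 vertices, so the decomposition has width 1, which upper-bounds the treewidth. Since G has at least one edge (e.g. g–a), it is not an edgeless graph, so tw(G) ≥ 1. Combining the bounds, tw(G) = 1.

Treewidth 1.
One such decomposition:
Bags: B1 = {a, g}  B2 = {a, e}  B3 = {c, e}  B4 = {b, c}  B5 = {b, d}  B6 = {d, f}
Tree: B1–B2, B2–B3, B3–B4, B4–B5, B5–B6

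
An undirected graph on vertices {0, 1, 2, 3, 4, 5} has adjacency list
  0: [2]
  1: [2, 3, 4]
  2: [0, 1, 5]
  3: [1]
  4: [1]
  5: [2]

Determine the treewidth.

A width-1 tree decomposition is:
Bags: B1 = {1, 4}  B2 = {1, 2}  B3 = {1, 3}  B4 = {2, 5}  B5 = {0, 2}
Tree: B1–B2, B2–B3, B2–B4, B2–B5
Every bag has size at most 2, so the width is 2 − 1 = 1 and tw(G) ≤ 1. G has an edge, so its treewidth is at least 1. Combining the bounds, tw(G) = 1.

1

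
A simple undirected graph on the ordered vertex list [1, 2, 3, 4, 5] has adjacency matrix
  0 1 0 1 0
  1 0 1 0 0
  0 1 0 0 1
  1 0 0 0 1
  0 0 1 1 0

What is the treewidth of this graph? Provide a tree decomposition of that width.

Treewidth 2.
One such decomposition:
Bags: B1 = {2, 3, 5}  B2 = {2, 4, 5}  B3 = {1, 2, 4}
Tree: B1–B2, B2–B3

The largest bag has 3 vertices, giving width 2; this decomposition certifies tw(G) ≤ 2. For the lower bound, G contains the cycle 2–3–5–4–1–2, so G is not a forest; only forests have treewidth ≤ 1, hence tw(G) ≥ 2. Hence tw(G) = 2 exactly.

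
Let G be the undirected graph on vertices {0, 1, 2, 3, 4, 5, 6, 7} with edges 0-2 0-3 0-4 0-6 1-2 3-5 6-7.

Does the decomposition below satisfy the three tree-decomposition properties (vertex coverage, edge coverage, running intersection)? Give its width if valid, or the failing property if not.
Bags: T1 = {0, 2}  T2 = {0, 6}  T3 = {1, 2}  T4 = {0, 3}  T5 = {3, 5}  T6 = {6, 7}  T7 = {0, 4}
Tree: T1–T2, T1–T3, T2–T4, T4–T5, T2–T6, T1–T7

Yes; width 1.

Vertex coverage: the bags together contain {0, 1, 2, 3, 4, 5, 6, 7}, the full vertex set. Edge coverage: each edge of G has both endpoints in at least one bag. Running intersection: for every vertex, the bags containing it form a connected subtree. All three properties hold, so this is a valid tree decomposition of width max|bag| − 1 = 1, and hence tw(G) ≤ 1.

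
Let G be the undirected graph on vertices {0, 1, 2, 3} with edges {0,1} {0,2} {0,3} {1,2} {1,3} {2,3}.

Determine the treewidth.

A width-3 tree decomposition is:
Bags: B1 = {0, 1, 2, 3}
Tree: (single bag)
A single bag containing all 4 vertices is trivially a valid decomposition of width 3. On the other hand G contains the 4-clique {0, 1, 2, 3}. A clique must lie in a single bag of any decomposition, so no decomposition can have width below 3. Hence tw(G) = 3 exactly.

3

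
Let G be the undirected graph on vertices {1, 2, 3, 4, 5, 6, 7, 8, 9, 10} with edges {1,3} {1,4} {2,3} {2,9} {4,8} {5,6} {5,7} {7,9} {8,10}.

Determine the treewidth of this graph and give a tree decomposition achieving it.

Treewidth 1.
Bags: B1 = {8, 10}  B2 = {4, 8}  B3 = {1, 4}  B4 = {1, 3}  B5 = {2, 3}  B6 = {2, 9}  B7 = {7, 9}  B8 = {5, 7}  B9 = {5, 6}
Tree: B1–B2, B2–B3, B3–B4, B4–B5, B5–B6, B6–B7, B7–B8, B8–B9

Each bag holds 2 vertices, so the decomposition has width 1, which upper-bounds the treewidth. Since G has at least one edge (e.g. 10–8), it is not an edgeless graph, so tw(G) ≥ 1. Combining the bounds, tw(G) = 1.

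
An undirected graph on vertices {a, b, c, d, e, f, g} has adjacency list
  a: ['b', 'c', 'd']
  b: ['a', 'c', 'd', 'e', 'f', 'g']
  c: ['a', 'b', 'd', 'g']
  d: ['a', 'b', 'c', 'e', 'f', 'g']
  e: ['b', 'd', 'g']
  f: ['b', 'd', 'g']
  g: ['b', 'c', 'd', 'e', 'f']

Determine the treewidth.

A width-3 tree decomposition is:
Bags: B1 = {b, d, e, g}  B2 = {b, c, d, g}  B3 = {a, b, c, d}  B4 = {b, d, f, g}
Tree: B1–B2, B2–B3, B1–B4
Each bag holds 4 vertices, so the decomposition has width 3, which upper-bounds the treewidth. For the lower bound, the 4 vertices {b, d, e, g} are pairwise adjacent, and any tree decomposition puts a clique entirely inside one bag — forcing width ≥ 3. Therefore the treewidth is 3.

3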